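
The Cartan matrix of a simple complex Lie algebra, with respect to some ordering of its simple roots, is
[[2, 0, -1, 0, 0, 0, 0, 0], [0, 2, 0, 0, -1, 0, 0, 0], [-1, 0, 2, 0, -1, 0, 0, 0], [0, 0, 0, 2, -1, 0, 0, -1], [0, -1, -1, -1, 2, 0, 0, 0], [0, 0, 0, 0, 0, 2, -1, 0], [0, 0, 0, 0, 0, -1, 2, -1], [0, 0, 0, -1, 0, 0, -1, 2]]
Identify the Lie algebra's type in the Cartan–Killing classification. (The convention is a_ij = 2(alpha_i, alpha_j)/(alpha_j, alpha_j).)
E8

The matrix has rank 8 with 2's on the diagonal. Reading the off-diagonal entries as Dynkin edges (a single edge where a_ij = a_ji = -1; a double or triple edge where a_ij * a_ji = 2 or 3), the diagram is a chain of 7 nodes with one extra node attached to the third node from one end (E_8). One simple-root ordering that puts it in standard form is (alpha_1, alpha_2, alpha_3, alpha_5, alpha_4, alpha_8, alpha_7, alpha_6). So the algebra is type E_8.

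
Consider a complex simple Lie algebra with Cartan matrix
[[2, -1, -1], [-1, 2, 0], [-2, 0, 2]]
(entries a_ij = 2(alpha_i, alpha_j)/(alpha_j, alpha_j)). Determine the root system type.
The matrix has rank 3 with 2's on the diagonal. Reading the off-diagonal entries as Dynkin edges (a single edge where a_ij = a_ji = -1; a double or triple edge where a_ij * a_ji = 2 or 3), the diagram is a chain of 3 nodes with a double edge at one end; the terminal node there is the unique long simple root (C_3). One simple-root ordering that puts it in standard form is (alpha_2, alpha_1, alpha_3). So the algebra is type C_3, i.e. sp(6).

type C_3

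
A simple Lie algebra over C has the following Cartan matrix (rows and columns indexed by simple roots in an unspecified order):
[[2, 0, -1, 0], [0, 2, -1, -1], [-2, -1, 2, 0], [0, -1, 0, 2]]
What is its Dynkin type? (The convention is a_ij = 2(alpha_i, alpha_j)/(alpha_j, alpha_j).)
The matrix has rank 4 with 2's on the diagonal. Reading the off-diagonal entries as Dynkin edges (a single edge where a_ij = a_ji = -1; a double or triple edge where a_ij * a_ji = 2 or 3), the diagram is a chain of 4 nodes with a double edge at one end; the terminal node there is the unique short simple root (B_4). One simple-root ordering that puts it in standard form is (alpha_4, alpha_2, alpha_3, alpha_1). So the algebra is type B_4, i.e. so(9).

type B_4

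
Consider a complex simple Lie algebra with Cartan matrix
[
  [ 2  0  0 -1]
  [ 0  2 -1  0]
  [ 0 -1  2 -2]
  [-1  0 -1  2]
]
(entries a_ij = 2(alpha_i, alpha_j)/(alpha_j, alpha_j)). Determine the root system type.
The matrix has rank 4 with 2's on the diagonal. Reading the off-diagonal entries as Dynkin edges (a single edge where a_ij = a_ji = -1; a double or triple edge where a_ij * a_ji = 2 or 3), the diagram is a chain of 4 nodes with a double edge between the middle two (F_4). One simple-root ordering that puts it in standard form is (alpha_2, alpha_3, alpha_4, alpha_1). So the algebra is type F_4.

type F_4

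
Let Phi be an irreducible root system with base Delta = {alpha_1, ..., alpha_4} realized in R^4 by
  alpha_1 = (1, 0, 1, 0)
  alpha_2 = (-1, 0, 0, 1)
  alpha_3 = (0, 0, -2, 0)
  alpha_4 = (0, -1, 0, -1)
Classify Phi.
C_4 (sp(8))

Compute the Cartan integers a_ij = 2(alpha_i, alpha_j)/(alpha_j, alpha_j); the resulting 4x4 Cartan matrix is
[[2, -1, -1, 0], [-1, 2, 0, -1], [-2, 0, 2, 0], [0, -1, 0, 2]].
The roots have two lengths (squared-length ratio 2:1); the short ones are alpha_{1,2,4}. The associated Dynkin diagram is a chain of 4 nodes with a double edge at one end; the terminal node there is the unique long simple root (C_4), so the type is C_4 (the algebra sp(8)).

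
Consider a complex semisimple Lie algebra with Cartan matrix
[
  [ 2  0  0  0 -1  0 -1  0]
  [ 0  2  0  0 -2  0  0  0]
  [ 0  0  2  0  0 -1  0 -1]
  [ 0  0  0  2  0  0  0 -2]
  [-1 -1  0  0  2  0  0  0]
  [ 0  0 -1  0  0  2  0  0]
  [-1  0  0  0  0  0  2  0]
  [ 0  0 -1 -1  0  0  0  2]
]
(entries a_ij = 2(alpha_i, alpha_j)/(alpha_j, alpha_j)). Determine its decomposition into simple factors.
C4 + C4

The diagram associated to this matrix has two connected components: the simple roots {alpha_3, alpha_4, alpha_6, alpha_8} form a chain of 4 nodes with a double edge at one end; the terminal node there is the unique long simple root (C_4), and {alpha_1, alpha_2, alpha_5, alpha_7} form a chain of 4 nodes with a double edge at one end; the terminal node there is the unique long simple root (C_4). A semisimple Lie algebra decomposes uniquely as the direct sum of simple ideals, one per connected component of its Dynkin diagram, so g ≅ C_4 ⊕ C_4 (dimension 36 + 36 = 72).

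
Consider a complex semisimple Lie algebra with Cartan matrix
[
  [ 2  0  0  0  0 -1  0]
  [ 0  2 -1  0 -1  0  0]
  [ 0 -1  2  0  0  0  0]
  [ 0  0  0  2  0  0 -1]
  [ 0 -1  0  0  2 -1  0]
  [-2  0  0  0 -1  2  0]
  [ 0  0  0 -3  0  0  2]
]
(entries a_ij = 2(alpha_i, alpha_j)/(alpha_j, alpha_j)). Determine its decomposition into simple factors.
B_5 + G_2

The diagram associated to this matrix has two connected components: the simple roots {alpha_1, alpha_2, alpha_3, alpha_5, alpha_6} form a chain of 5 nodes with a double edge at one end; the terminal node there is the unique short simple root (B_5), and {alpha_4, alpha_7} form two nodes joined by a triple edge (G_2). A semisimple Lie algebra decomposes uniquely as the direct sum of simple ideals, one per connected component of its Dynkin diagram, so g ≅ B_5 ⊕ G_2 (dimension 55 + 14 = 69).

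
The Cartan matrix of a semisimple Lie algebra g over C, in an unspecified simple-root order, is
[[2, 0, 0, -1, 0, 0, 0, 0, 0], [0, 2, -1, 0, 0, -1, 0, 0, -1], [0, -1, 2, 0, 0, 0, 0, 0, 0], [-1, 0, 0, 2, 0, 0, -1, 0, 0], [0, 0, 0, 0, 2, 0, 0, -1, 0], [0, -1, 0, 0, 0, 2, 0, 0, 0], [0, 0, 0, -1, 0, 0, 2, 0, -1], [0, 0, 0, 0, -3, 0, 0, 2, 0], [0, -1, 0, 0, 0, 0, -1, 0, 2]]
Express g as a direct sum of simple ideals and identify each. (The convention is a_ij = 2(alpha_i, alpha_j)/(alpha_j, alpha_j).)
D_7 ⊕ G_2

The diagram associated to this matrix has two connected components: the simple roots {alpha_1, alpha_2, alpha_3, alpha_4, alpha_6, alpha_7, alpha_9} form a chain of 5 nodes with a fork of two nodes at one end (D_7), and {alpha_5, alpha_8} form two nodes joined by a triple edge (G_2). A semisimple Lie algebra decomposes uniquely as the direct sum of simple ideals, one per connected component of its Dynkin diagram, so g ≅ D_7 ⊕ G_2 (dimension 91 + 14 = 105).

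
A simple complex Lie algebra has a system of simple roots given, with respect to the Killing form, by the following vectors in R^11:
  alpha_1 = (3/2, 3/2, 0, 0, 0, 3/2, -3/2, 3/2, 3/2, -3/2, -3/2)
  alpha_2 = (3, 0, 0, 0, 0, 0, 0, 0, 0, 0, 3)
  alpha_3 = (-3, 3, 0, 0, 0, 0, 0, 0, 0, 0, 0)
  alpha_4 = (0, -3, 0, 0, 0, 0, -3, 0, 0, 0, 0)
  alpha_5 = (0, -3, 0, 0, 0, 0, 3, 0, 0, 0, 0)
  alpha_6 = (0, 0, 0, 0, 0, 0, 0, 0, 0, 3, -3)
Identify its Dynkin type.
type E_6

Compute the Cartan integers a_ij = 2(alpha_i, alpha_j)/(alpha_j, alpha_j); the resulting 6x6 Cartan matrix is
[[2, 0, 0, 0, -1, 0], [0, 2, -1, 0, 0, -1], [0, -1, 2, -1, -1, 0], [0, 0, -1, 2, 0, 0], [-1, 0, -1, 0, 2, 0], [0, -1, 0, 0, 0, 2]].
All simple roots have the same length, so the diagram is simply laced. The associated Dynkin diagram is a chain of 5 nodes with one extra node attached to the third node from one end (E_6), so the type is E_6.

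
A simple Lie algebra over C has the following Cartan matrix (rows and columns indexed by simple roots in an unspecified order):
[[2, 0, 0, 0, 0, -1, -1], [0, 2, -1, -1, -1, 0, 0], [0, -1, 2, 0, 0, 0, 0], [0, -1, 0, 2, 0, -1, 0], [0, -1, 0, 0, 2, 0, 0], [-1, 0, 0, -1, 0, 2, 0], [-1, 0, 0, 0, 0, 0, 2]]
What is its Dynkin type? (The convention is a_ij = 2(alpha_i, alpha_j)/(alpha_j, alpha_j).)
D_7

The matrix has rank 7 with 2's on the diagonal. Reading the off-diagonal entries as Dynkin edges (a single edge where a_ij = a_ji = -1; a double or triple edge where a_ij * a_ji = 2 or 3), the diagram is a chain of 5 nodes with a fork of two nodes at one end (D_7). One simple-root ordering that puts it in standard form is (alpha_7, alpha_1, alpha_6, alpha_4, alpha_2, alpha_5, alpha_3). So the algebra is type D_7, i.e. so(14).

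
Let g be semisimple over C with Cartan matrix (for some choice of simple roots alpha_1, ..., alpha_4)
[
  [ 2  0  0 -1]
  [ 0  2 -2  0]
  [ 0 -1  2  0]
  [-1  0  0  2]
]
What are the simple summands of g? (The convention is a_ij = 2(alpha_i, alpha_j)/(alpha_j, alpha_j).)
The diagram associated to this matrix has two connected components: the simple roots {alpha_1, alpha_4} form a chain of 2 nodes with single edges (A_2), and {alpha_2, alpha_3} form a chain of 2 nodes with a double edge at one end; the terminal node there is the unique short simple root (B_2). A semisimple Lie algebra decomposes uniquely as the direct sum of simple ideals, one per connected component of its Dynkin diagram, so g ≅ A_2 ⊕ B_2 (dimension 8 + 10 = 18).

A_2 (sl(3)) ⊕ B_2 (so(5))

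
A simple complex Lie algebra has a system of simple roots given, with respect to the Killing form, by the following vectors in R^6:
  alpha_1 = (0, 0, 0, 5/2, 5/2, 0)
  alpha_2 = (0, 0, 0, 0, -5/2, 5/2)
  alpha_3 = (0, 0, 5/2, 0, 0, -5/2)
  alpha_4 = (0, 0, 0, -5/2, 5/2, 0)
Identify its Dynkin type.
D_4 (so(8))

Compute the Cartan integers a_ij = 2(alpha_i, alpha_j)/(alpha_j, alpha_j); the resulting 4x4 Cartan matrix is
[[2, -1, 0, 0], [-1, 2, -1, -1], [0, -1, 2, 0], [0, -1, 0, 2]].
All simple roots have the same length, so the diagram is simply laced. The associated Dynkin diagram is a chain of 2 nodes with a fork of two nodes at one end (D_4), so the type is D_4 (the algebra so(8)).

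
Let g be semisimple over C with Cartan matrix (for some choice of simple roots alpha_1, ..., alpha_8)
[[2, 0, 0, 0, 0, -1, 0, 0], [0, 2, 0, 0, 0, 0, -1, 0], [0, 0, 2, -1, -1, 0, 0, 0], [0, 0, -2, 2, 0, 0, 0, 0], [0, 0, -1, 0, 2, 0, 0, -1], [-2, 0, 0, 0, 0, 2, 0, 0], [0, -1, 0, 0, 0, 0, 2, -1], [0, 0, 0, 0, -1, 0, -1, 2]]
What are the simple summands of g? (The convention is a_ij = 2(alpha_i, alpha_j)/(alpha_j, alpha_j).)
The diagram associated to this matrix has two connected components: the simple roots {alpha_1, alpha_6} form a chain of 2 nodes with a double edge at one end; the terminal node there is the unique short simple root (B_2), and {alpha_2, alpha_3, alpha_4, alpha_5, alpha_7, alpha_8} form a chain of 6 nodes with a double edge at one end; the terminal node there is the unique long simple root (C_6). A semisimple Lie algebra decomposes uniquely as the direct sum of simple ideals, one per connected component of its Dynkin diagram, so g ≅ B_2 ⊕ C_6 (dimension 10 + 78 = 88).

type B_2 ⊕ type C_6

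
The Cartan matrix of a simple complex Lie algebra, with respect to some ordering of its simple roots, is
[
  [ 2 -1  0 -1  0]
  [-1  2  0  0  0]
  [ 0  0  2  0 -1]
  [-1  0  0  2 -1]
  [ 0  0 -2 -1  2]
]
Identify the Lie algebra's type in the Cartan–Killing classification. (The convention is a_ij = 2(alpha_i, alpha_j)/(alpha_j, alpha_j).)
The matrix has rank 5 with 2's on the diagonal. Reading the off-diagonal entries as Dynkin edges (a single edge where a_ij = a_ji = -1; a double or triple edge where a_ij * a_ji = 2 or 3), the diagram is a chain of 5 nodes with a double edge at one end; the terminal node there is the unique short simple root (B_5). One simple-root ordering that puts it in standard form is (alpha_2, alpha_1, alpha_4, alpha_5, alpha_3). So the algebra is type B_5, i.e. so(11).

B_5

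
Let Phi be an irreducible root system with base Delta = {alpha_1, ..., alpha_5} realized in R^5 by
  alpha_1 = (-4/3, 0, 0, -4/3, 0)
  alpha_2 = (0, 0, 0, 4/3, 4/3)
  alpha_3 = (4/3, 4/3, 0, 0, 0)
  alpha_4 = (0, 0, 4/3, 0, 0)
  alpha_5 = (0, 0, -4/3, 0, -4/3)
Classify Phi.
B5

Compute the Cartan integers a_ij = 2(alpha_i, alpha_j)/(alpha_j, alpha_j); the resulting 5x5 Cartan matrix is
[[2, -1, -1, 0, 0], [-1, 2, 0, 0, -1], [-1, 0, 2, 0, 0], [0, 0, 0, 2, -1], [0, -1, 0, -2, 2]].
The roots have two lengths (squared-length ratio 2:1); the short ones are alpha_{4}. The associated Dynkin diagram is a chain of 5 nodes with a double edge at one end; the terminal node there is the unique short simple root (B_5), so the type is B_5 (the algebra so(11)).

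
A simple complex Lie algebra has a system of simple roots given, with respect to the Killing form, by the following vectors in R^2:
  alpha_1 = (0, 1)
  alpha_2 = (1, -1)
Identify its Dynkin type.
type B_2

Compute the Cartan integers a_ij = 2(alpha_i, alpha_j)/(alpha_j, alpha_j); the resulting 2x2 Cartan matrix is
[[2, -1], [-2, 2]].
The roots have two lengths (squared-length ratio 2:1); the short ones are alpha_{1}. The associated Dynkin diagram is a chain of 2 nodes with a double edge at one end; the terminal node there is the unique short simple root (B_2), so the type is B_2 (the algebra so(5)).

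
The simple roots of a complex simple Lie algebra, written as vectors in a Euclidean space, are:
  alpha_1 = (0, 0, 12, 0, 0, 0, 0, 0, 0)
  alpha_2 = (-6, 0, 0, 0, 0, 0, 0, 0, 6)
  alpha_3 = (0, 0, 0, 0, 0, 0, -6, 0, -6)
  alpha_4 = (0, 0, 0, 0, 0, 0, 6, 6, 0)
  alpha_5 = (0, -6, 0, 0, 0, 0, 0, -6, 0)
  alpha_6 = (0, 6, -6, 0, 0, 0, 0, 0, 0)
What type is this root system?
Compute the Cartan integers a_ij = 2(alpha_i, alpha_j)/(alpha_j, alpha_j); the resulting 6x6 Cartan matrix is
[[2, 0, 0, 0, 0, -2], [0, 2, -1, 0, 0, 0], [0, -1, 2, -1, 0, 0], [0, 0, -1, 2, -1, 0], [0, 0, 0, -1, 2, -1], [-1, 0, 0, 0, -1, 2]].
The roots have two lengths (squared-length ratio 2:1); the short ones are alpha_{2,3,4,5,6}. The associated Dynkin diagram is a chain of 6 nodes with a double edge at one end; the terminal node there is the unique long simple root (C_6), so the type is C_6 (the algebra sp(12)).

type C_6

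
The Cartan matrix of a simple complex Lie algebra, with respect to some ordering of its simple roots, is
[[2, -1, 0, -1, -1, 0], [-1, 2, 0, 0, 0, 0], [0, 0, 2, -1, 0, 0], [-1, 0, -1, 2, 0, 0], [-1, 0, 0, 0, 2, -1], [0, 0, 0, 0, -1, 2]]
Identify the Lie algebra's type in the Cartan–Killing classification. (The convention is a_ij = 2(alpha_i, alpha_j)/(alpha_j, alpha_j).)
type E_6

The matrix has rank 6 with 2's on the diagonal. Reading the off-diagonal entries as Dynkin edges (a single edge where a_ij = a_ji = -1; a double or triple edge where a_ij * a_ji = 2 or 3), the diagram is a chain of 5 nodes with one extra node attached to the third node from one end (E_6). One simple-root ordering that puts it in standard form is (alpha_3, alpha_2, alpha_4, alpha_1, alpha_5, alpha_6). So the algebra is type E_6.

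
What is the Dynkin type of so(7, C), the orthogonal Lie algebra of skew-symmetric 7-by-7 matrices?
This is so(7) with 7 odd, which has dimension 7(7-1)/2 = 21 and rank (7-1)/2 = 3. In the classification of classical Lie algebras, the orthogonal algebra so(2n+1) in an odd number of variables has type B_n; here n = 3, so the Dynkin diagram is a chain of 3 nodes with a double edge at one end; the terminal node there is the unique short simple root (B_3). Hence the type is B_3.

type B_3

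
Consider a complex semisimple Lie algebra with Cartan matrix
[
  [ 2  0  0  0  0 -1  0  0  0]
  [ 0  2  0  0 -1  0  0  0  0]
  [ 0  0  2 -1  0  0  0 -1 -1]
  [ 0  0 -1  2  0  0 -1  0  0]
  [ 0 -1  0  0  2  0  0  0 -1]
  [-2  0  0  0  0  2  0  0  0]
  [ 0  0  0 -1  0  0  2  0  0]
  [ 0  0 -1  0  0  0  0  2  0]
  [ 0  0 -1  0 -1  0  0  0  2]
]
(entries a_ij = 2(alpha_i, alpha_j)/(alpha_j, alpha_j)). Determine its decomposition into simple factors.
The diagram associated to this matrix has two connected components: the simple roots {alpha_1, alpha_6} form a chain of 2 nodes with a double edge at one end; the terminal node there is the unique short simple root (B_2), and {alpha_2, alpha_3, alpha_4, alpha_5, alpha_7, alpha_8, alpha_9} form a chain of 6 nodes with one extra node attached to the third node from one end (E_7). A semisimple Lie algebra decomposes uniquely as the direct sum of simple ideals, one per connected component of its Dynkin diagram, so g ≅ B_2 ⊕ E_7 (dimension 10 + 133 = 143).

B2 + E7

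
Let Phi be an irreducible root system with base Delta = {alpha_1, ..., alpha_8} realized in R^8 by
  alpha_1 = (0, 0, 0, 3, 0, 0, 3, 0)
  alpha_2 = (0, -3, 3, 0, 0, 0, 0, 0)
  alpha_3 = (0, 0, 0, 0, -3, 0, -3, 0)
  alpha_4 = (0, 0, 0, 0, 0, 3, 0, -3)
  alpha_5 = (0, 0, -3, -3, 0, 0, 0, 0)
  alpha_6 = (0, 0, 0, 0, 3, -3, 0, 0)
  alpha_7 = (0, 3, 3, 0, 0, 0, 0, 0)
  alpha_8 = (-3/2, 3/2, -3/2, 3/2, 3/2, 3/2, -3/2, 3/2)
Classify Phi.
E8

Compute the Cartan integers a_ij = 2(alpha_i, alpha_j)/(alpha_j, alpha_j); the resulting 8x8 Cartan matrix is
[[2, 0, -1, 0, -1, 0, 0, 0], [0, 2, 0, 0, -1, 0, 0, -1], [-1, 0, 2, 0, 0, -1, 0, 0], [0, 0, 0, 2, 0, -1, 0, 0], [-1, -1, 0, 0, 2, 0, -1, 0], [0, 0, -1, -1, 0, 2, 0, 0], [0, 0, 0, 0, -1, 0, 2, 0], [0, -1, 0, 0, 0, 0, 0, 2]].
All simple roots have the same length, so the diagram is simply laced. The associated Dynkin diagram is a chain of 7 nodes with one extra node attached to the third node from one end (E_8), so the type is E_8.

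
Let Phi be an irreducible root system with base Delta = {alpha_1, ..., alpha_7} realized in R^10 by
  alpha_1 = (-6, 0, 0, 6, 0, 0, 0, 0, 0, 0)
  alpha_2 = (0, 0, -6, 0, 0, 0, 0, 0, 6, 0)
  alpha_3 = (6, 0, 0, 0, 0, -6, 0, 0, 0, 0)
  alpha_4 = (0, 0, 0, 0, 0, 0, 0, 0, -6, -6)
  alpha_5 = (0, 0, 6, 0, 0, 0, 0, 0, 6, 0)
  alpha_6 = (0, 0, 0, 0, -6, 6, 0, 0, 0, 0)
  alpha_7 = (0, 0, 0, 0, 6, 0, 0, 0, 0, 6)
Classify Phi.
D7

Compute the Cartan integers a_ij = 2(alpha_i, alpha_j)/(alpha_j, alpha_j); the resulting 7x7 Cartan matrix is
[[2, 0, -1, 0, 0, 0, 0], [0, 2, 0, -1, 0, 0, 0], [-1, 0, 2, 0, 0, -1, 0], [0, -1, 0, 2, -1, 0, -1], [0, 0, 0, -1, 2, 0, 0], [0, 0, -1, 0, 0, 2, -1], [0, 0, 0, -1, 0, -1, 2]].
All simple roots have the same length, so the diagram is simply laced. The associated Dynkin diagram is a chain of 5 nodes with a fork of two nodes at one end (D_7), so the type is D_7 (the algebra so(14)).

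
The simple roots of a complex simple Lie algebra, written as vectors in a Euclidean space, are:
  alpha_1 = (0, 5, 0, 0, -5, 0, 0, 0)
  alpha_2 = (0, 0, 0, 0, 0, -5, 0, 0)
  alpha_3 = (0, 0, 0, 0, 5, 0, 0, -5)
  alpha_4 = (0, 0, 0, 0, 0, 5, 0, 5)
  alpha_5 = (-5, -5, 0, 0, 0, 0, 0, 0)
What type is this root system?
B_5

Compute the Cartan integers a_ij = 2(alpha_i, alpha_j)/(alpha_j, alpha_j); the resulting 5x5 Cartan matrix is
[[2, 0, -1, 0, -1], [0, 2, 0, -1, 0], [-1, 0, 2, -1, 0], [0, -2, -1, 2, 0], [-1, 0, 0, 0, 2]].
The roots have two lengths (squared-length ratio 2:1); the short ones are alpha_{2}. The associated Dynkin diagram is a chain of 5 nodes with a double edge at one end; the terminal node there is the unique short simple root (B_5), so the type is B_5 (the algebra so(11)).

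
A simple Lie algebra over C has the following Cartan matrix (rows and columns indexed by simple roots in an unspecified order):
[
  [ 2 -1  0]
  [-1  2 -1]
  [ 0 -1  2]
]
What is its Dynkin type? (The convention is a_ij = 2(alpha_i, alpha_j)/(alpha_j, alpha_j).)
The matrix has rank 3 with 2's on the diagonal. Reading the off-diagonal entries as Dynkin edges (a single edge where a_ij = a_ji = -1; a double or triple edge where a_ij * a_ji = 2 or 3), the diagram is a chain of 3 nodes with single edges (A_3). One simple-root ordering that puts it in standard form is (alpha_3, alpha_2, alpha_1). So the algebra is type A_3, i.e. sl(4).

A_3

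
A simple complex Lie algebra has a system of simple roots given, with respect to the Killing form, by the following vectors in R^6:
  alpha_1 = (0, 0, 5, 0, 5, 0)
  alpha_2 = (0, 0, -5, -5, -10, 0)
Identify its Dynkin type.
type G_2

Compute the Cartan integers a_ij = 2(alpha_i, alpha_j)/(alpha_j, alpha_j); the resulting 2x2 Cartan matrix is
[[2, -1], [-3, 2]].
The roots have two lengths (squared-length ratio 3:1); the short ones are alpha_{1}. The associated Dynkin diagram is two nodes joined by a triple edge (G_2), so the type is G_2.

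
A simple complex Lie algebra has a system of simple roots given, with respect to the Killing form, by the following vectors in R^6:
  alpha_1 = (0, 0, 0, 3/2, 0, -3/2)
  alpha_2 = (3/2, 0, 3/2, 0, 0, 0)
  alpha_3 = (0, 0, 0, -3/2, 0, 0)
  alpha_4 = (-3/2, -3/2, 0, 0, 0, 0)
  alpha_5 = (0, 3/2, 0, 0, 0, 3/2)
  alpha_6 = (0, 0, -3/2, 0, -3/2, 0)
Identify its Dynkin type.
Compute the Cartan integers a_ij = 2(alpha_i, alpha_j)/(alpha_j, alpha_j); the resulting 6x6 Cartan matrix is
[[2, 0, -2, 0, -1, 0], [0, 2, 0, -1, 0, -1], [-1, 0, 2, 0, 0, 0], [0, -1, 0, 2, -1, 0], [-1, 0, 0, -1, 2, 0], [0, -1, 0, 0, 0, 2]].
The roots have two lengths (squared-length ratio 2:1); the short ones are alpha_{3}. The associated Dynkin diagram is a chain of 6 nodes with a double edge at one end; the terminal node there is the unique short simple root (B_6), so the type is B_6 (the algebra so(13)).

B_6 (so(13))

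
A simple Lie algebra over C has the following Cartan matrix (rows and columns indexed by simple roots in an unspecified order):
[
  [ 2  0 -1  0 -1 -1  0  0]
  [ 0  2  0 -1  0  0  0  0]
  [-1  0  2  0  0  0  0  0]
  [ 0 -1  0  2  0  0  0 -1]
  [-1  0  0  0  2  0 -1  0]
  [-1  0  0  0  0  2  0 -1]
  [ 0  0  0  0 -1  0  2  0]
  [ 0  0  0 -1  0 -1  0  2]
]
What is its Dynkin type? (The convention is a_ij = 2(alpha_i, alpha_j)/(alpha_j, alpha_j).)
The matrix has rank 8 with 2's on the diagonal. Reading the off-diagonal entries as Dynkin edges (a single edge where a_ij = a_ji = -1; a double or triple edge where a_ij * a_ji = 2 or 3), the diagram is a chain of 7 nodes with one extra node attached to the third node from one end (E_8). One simple-root ordering that puts it in standard form is (alpha_7, alpha_3, alpha_5, alpha_1, alpha_6, alpha_8, alpha_4, alpha_2). So the algebra is type E_8.

E_8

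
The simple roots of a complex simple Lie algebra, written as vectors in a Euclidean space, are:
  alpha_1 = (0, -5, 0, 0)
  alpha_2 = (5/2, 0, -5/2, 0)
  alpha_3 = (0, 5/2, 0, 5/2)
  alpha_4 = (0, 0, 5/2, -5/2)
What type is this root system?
Compute the Cartan integers a_ij = 2(alpha_i, alpha_j)/(alpha_j, alpha_j); the resulting 4x4 Cartan matrix is
[[2, 0, -2, 0], [0, 2, 0, -1], [-1, 0, 2, -1], [0, -1, -1, 2]].
The roots have two lengths (squared-length ratio 2:1); the short ones are alpha_{2,3,4}. The associated Dynkin diagram is a chain of 4 nodes with a double edge at one end; the terminal node there is the unique long simple root (C_4), so the type is C_4 (the algebra sp(8)).

C_4 (sp(8))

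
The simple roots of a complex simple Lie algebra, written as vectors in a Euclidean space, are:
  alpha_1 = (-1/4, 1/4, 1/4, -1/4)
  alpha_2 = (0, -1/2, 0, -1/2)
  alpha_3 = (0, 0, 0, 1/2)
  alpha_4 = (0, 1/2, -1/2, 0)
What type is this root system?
Compute the Cartan integers a_ij = 2(alpha_i, alpha_j)/(alpha_j, alpha_j); the resulting 4x4 Cartan matrix is
[[2, 0, -1, 0], [0, 2, -2, -1], [-1, -1, 2, 0], [0, -1, 0, 2]].
The roots have two lengths (squared-length ratio 2:1); the short ones are alpha_{1,3}. The associated Dynkin diagram is a chain of 4 nodes with a double edge between the middle two (F_4), so the type is F_4.

type F_4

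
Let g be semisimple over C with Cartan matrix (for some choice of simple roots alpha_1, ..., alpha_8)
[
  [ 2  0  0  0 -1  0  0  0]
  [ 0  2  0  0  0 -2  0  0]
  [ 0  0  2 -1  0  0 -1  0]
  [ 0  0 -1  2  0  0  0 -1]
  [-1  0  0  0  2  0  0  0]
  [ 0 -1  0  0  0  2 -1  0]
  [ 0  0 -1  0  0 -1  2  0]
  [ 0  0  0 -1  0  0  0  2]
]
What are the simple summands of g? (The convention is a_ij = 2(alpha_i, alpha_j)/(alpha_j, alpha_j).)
A_2 ⊕ C_6

The diagram associated to this matrix has two connected components: the simple roots {alpha_1, alpha_5} form a chain of 2 nodes with single edges (A_2), and {alpha_2, alpha_3, alpha_4, alpha_6, alpha_7, alpha_8} form a chain of 6 nodes with a double edge at one end; the terminal node there is the unique long simple root (C_6). A semisimple Lie algebra decomposes uniquely as the direct sum of simple ideals, one per connected component of its Dynkin diagram, so g ≅ A_2 ⊕ C_6 (dimension 8 + 78 = 86).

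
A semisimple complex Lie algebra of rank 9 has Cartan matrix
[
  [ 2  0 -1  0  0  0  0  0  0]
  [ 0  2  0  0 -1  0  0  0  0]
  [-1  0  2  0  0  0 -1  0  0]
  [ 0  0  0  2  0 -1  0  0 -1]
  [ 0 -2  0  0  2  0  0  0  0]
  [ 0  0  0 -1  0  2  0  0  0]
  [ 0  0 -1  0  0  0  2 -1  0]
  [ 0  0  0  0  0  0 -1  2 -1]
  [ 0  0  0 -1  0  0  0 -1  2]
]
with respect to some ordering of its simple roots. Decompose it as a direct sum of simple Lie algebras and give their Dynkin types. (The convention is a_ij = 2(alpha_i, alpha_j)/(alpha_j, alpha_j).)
The diagram associated to this matrix has two connected components: the simple roots {alpha_1, alpha_3, alpha_4, alpha_6, alpha_7, alpha_8, alpha_9} form a chain of 7 nodes with single edges (A_7), and {alpha_2, alpha_5} form a chain of 2 nodes with a double edge at one end; the terminal node there is the unique short simple root (B_2). A semisimple Lie algebra decomposes uniquely as the direct sum of simple ideals, one per connected component of its Dynkin diagram, so g ≅ A_7 ⊕ B_2 (dimension 63 + 10 = 73).

type A_7 + type B_2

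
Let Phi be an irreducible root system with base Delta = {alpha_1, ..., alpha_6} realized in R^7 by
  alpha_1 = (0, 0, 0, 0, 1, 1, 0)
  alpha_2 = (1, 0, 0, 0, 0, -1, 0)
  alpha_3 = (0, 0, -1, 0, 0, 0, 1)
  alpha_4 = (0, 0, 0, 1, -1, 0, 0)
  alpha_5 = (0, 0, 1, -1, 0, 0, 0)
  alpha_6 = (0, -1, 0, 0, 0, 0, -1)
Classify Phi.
A_6

Compute the Cartan integers a_ij = 2(alpha_i, alpha_j)/(alpha_j, alpha_j); the resulting 6x6 Cartan matrix is
[[2, -1, 0, -1, 0, 0], [-1, 2, 0, 0, 0, 0], [0, 0, 2, 0, -1, -1], [-1, 0, 0, 2, -1, 0], [0, 0, -1, -1, 2, 0], [0, 0, -1, 0, 0, 2]].
All simple roots have the same length, so the diagram is simply laced. The associated Dynkin diagram is a chain of 6 nodes with single edges (A_6), so the type is A_6 (the algebra sl(7)).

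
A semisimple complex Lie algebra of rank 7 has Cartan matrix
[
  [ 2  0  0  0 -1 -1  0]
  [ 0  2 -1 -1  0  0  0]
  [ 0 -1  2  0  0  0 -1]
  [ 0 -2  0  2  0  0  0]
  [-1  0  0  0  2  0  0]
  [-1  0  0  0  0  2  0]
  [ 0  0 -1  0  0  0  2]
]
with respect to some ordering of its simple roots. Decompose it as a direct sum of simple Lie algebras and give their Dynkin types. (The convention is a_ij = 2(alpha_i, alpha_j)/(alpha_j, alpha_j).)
type A_3 + type C_4

The diagram associated to this matrix has two connected components: the simple roots {alpha_1, alpha_5, alpha_6} form a chain of 3 nodes with single edges (A_3), and {alpha_2, alpha_3, alpha_4, alpha_7} form a chain of 4 nodes with a double edge at one end; the terminal node there is the unique long simple root (C_4). A semisimple Lie algebra decomposes uniquely as the direct sum of simple ideals, one per connected component of its Dynkin diagram, so g ≅ A_3 ⊕ C_4 (dimension 15 + 36 = 51).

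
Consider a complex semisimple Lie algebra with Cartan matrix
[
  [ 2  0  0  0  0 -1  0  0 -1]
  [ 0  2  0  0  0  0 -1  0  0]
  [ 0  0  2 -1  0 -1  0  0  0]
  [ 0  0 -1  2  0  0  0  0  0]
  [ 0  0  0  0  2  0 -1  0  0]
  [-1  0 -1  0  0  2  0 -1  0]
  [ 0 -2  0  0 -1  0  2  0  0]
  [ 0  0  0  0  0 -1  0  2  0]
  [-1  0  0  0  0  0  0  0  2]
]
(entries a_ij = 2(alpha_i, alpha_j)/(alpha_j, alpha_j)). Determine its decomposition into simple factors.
B3 + E6

The diagram associated to this matrix has two connected components: the simple roots {alpha_2, alpha_5, alpha_7} form a chain of 3 nodes with a double edge at one end; the terminal node there is the unique short simple root (B_3), and {alpha_1, alpha_3, alpha_4, alpha_6, alpha_8, alpha_9} form a chain of 5 nodes with one extra node attached to the third node from one end (E_6). A semisimple Lie algebra decomposes uniquely as the direct sum of simple ideals, one per connected component of its Dynkin diagram, so g ≅ B_3 ⊕ E_6 (dimension 21 + 78 = 99).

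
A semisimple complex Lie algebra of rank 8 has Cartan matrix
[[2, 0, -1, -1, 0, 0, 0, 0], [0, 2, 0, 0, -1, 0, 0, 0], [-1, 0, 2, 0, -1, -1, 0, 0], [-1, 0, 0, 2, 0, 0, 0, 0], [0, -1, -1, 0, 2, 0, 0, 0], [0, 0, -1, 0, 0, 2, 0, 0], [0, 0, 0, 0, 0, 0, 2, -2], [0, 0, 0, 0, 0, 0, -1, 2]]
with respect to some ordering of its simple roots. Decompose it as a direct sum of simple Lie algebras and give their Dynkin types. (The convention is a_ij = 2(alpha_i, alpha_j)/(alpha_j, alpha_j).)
The diagram associated to this matrix has two connected components: the simple roots {alpha_7, alpha_8} form a chain of 2 nodes with a double edge at one end; the terminal node there is the unique short simple root (B_2), and {alpha_1, alpha_2, alpha_3, alpha_4, alpha_5, alpha_6} form a chain of 5 nodes with one extra node attached to the third node from one end (E_6). A semisimple Lie algebra decomposes uniquely as the direct sum of simple ideals, one per connected component of its Dynkin diagram, so g ≅ B_2 ⊕ E_6 (dimension 10 + 78 = 88).

B_2 + E_6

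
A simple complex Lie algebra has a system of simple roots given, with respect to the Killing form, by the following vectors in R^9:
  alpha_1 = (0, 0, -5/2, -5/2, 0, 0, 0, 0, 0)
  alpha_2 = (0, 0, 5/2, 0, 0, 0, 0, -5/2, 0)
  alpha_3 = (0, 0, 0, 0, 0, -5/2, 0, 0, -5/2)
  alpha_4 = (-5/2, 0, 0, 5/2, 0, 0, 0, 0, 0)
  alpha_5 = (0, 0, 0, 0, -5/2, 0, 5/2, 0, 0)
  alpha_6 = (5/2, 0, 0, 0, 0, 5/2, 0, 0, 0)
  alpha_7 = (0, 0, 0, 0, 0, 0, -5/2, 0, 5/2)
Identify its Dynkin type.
Compute the Cartan integers a_ij = 2(alpha_i, alpha_j)/(alpha_j, alpha_j); the resulting 7x7 Cartan matrix is
[[2, -1, 0, -1, 0, 0, 0], [-1, 2, 0, 0, 0, 0, 0], [0, 0, 2, 0, 0, -1, -1], [-1, 0, 0, 2, 0, -1, 0], [0, 0, 0, 0, 2, 0, -1], [0, 0, -1, -1, 0, 2, 0], [0, 0, -1, 0, -1, 0, 2]].
All simple roots have the same length, so the diagram is simply laced. The associated Dynkin diagram is a chain of 7 nodes with single edges (A_7), so the type is A_7 (the algebra sl(8)).

A_7 (sl(8))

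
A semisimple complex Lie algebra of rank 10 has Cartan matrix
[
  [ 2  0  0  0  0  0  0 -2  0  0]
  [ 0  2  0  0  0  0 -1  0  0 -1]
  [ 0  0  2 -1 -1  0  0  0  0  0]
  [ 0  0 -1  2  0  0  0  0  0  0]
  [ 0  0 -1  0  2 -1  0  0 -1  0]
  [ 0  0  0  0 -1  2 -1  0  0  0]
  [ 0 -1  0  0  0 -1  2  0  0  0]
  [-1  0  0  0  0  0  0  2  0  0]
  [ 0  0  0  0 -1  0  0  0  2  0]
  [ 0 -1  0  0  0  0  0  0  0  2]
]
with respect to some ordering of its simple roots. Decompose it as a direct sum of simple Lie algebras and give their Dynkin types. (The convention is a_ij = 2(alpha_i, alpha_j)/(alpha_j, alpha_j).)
B_2 + E_8

The diagram associated to this matrix has two connected components: the simple roots {alpha_1, alpha_8} form a chain of 2 nodes with a double edge at one end; the terminal node there is the unique short simple root (B_2), and {alpha_2, alpha_3, alpha_4, alpha_5, alpha_6, alpha_7, alpha_9, alpha_10} form a chain of 7 nodes with one extra node attached to the third node from one end (E_8). A semisimple Lie algebra decomposes uniquely as the direct sum of simple ideals, one per connected component of its Dynkin diagram, so g ≅ B_2 ⊕ E_8 (dimension 10 + 248 = 258).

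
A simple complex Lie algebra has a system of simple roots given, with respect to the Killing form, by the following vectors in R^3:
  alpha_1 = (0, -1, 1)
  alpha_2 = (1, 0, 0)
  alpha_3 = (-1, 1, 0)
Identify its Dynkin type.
B3

Compute the Cartan integers a_ij = 2(alpha_i, alpha_j)/(alpha_j, alpha_j); the resulting 3x3 Cartan matrix is
[[2, 0, -1], [0, 2, -1], [-1, -2, 2]].
The roots have two lengths (squared-length ratio 2:1); the short ones are alpha_{2}. The associated Dynkin diagram is a chain of 3 nodes with a double edge at one end; the terminal node there is the unique short simple root (B_3), so the type is B_3 (the algebra so(7)).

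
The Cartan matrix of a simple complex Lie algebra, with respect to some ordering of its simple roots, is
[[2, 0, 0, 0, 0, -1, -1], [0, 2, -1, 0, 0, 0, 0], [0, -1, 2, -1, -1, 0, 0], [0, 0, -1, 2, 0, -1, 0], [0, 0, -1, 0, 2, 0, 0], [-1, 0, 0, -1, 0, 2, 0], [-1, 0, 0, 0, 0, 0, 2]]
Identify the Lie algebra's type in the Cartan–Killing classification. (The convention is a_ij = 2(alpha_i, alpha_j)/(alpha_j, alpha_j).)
D7

The matrix has rank 7 with 2's on the diagonal. Reading the off-diagonal entries as Dynkin edges (a single edge where a_ij = a_ji = -1; a double or triple edge where a_ij * a_ji = 2 or 3), the diagram is a chain of 5 nodes with a fork of two nodes at one end (D_7). One simple-root ordering that puts it in standard form is (alpha_7, alpha_1, alpha_6, alpha_4, alpha_3, alpha_2, alpha_5). So the algebra is type D_7, i.e. so(14).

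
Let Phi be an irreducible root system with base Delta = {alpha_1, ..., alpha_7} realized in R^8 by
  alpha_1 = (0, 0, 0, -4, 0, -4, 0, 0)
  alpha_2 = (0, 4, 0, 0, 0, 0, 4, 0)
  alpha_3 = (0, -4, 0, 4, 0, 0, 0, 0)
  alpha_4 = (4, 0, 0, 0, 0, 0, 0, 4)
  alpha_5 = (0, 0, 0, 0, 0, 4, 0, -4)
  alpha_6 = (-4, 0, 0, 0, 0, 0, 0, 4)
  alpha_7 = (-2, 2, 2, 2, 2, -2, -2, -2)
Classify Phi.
E_7

Compute the Cartan integers a_ij = 2(alpha_i, alpha_j)/(alpha_j, alpha_j); the resulting 7x7 Cartan matrix is
[[2, 0, -1, 0, -1, 0, 0], [0, 2, -1, 0, 0, 0, 0], [-1, -1, 2, 0, 0, 0, 0], [0, 0, 0, 2, -1, 0, -1], [-1, 0, 0, -1, 2, -1, 0], [0, 0, 0, 0, -1, 2, 0], [0, 0, 0, -1, 0, 0, 2]].
All simple roots have the same length, so the diagram is simply laced. The associated Dynkin diagram is a chain of 6 nodes with one extra node attached to the third node from one end (E_7), so the type is E_7.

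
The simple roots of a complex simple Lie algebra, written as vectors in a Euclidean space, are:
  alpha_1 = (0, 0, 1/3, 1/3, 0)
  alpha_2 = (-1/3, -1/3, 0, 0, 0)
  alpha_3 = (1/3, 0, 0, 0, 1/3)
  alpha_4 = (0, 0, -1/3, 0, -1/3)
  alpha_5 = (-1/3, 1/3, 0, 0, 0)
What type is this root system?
Compute the Cartan integers a_ij = 2(alpha_i, alpha_j)/(alpha_j, alpha_j); the resulting 5x5 Cartan matrix is
[[2, 0, 0, -1, 0], [0, 2, -1, 0, 0], [0, -1, 2, -1, -1], [-1, 0, -1, 2, 0], [0, 0, -1, 0, 2]].
All simple roots have the same length, so the diagram is simply laced. The associated Dynkin diagram is a chain of 3 nodes with a fork of two nodes at one end (D_5), so the type is D_5 (the algebra so(10)).

D5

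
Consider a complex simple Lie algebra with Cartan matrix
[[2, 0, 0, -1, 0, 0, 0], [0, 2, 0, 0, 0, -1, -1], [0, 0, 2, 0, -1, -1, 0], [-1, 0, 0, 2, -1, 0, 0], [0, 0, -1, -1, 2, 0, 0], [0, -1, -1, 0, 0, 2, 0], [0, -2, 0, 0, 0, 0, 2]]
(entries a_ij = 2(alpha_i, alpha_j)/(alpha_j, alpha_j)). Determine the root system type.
C7

The matrix has rank 7 with 2's on the diagonal. Reading the off-diagonal entries as Dynkin edges (a single edge where a_ij = a_ji = -1; a double or triple edge where a_ij * a_ji = 2 or 3), the diagram is a chain of 7 nodes with a double edge at one end; the terminal node there is the unique long simple root (C_7). One simple-root ordering that puts it in standard form is (alpha_1, alpha_4, alpha_5, alpha_3, alpha_6, alpha_2, alpha_7). So the algebra is type C_7, i.e. sp(14).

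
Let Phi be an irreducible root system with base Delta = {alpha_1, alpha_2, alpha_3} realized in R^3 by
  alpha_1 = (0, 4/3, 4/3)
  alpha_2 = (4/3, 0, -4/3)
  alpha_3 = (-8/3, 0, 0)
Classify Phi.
Compute the Cartan integers a_ij = 2(alpha_i, alpha_j)/(alpha_j, alpha_j); the resulting 3x3 Cartan matrix is
[[2, -1, 0], [-1, 2, -1], [0, -2, 2]].
The roots have two lengths (squared-length ratio 2:1); the short ones are alpha_{1,2}. The associated Dynkin diagram is a chain of 3 nodes with a double edge at one end; the terminal node there is the unique long simple root (C_3), so the type is C_3 (the algebra sp(6)).

C_3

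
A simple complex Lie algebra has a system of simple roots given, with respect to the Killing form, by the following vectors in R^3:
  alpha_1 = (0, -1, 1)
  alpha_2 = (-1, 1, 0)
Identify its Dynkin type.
A2

Compute the Cartan integers a_ij = 2(alpha_i, alpha_j)/(alpha_j, alpha_j); the resulting 2x2 Cartan matrix is
[[2, -1], [-1, 2]].
All simple roots have the same length, so the diagram is simply laced. The associated Dynkin diagram is a chain of 2 nodes with single edges (A_2), so the type is A_2 (the algebra sl(3)).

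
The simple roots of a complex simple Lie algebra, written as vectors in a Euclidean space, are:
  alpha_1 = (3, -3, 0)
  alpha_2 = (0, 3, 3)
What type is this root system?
Compute the Cartan integers a_ij = 2(alpha_i, alpha_j)/(alpha_j, alpha_j); the resulting 2x2 Cartan matrix is
[[2, -1], [-1, 2]].
All simple roots have the same length, so the diagram is simply laced. The associated Dynkin diagram is a chain of 2 nodes with single edges (A_2), so the type is A_2 (the algebra sl(3)).

type A_2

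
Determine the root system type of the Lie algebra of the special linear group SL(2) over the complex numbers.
This is sl(2), which has dimension 2^2 - 1 = 3 and rank 2 - 1 = 1 (a Cartan subalgebra is the diagonal traceless matrices). In the classification of classical Lie algebras, the special linear algebra sl(n+1) has type A_n; here n = 1, so the Dynkin diagram is a chain of 1 nodes with single edges (A_1). Hence the type is A_1.

A1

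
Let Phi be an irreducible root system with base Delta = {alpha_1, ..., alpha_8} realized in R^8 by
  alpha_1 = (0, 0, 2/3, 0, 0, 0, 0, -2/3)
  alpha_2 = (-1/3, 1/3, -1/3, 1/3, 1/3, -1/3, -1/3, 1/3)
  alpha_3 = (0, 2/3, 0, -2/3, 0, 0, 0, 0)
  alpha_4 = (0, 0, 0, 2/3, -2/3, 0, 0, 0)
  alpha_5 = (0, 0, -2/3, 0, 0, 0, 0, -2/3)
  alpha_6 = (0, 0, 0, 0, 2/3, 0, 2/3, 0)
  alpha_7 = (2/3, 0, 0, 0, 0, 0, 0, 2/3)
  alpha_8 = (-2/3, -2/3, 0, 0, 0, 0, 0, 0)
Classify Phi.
E8

Compute the Cartan integers a_ij = 2(alpha_i, alpha_j)/(alpha_j, alpha_j); the resulting 8x8 Cartan matrix is
[[2, -1, 0, 0, 0, 0, -1, 0], [-1, 2, 0, 0, 0, 0, 0, 0], [0, 0, 2, -1, 0, 0, 0, -1], [0, 0, -1, 2, 0, -1, 0, 0], [0, 0, 0, 0, 2, 0, -1, 0], [0, 0, 0, -1, 0, 2, 0, 0], [-1, 0, 0, 0, -1, 0, 2, -1], [0, 0, -1, 0, 0, 0, -1, 2]].
All simple roots have the same length, so the diagram is simply laced. The associated Dynkin diagram is a chain of 7 nodes with one extra node attached to the third node from one end (E_8), so the type is E_8.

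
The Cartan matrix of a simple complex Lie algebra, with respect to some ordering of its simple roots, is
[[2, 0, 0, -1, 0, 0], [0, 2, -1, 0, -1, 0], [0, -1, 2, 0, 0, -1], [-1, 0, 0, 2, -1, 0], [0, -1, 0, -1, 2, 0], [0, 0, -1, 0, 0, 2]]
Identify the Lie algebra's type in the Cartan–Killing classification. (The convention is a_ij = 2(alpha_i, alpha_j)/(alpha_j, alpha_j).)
A6

The matrix has rank 6 with 2's on the diagonal. Reading the off-diagonal entries as Dynkin edges (a single edge where a_ij = a_ji = -1; a double or triple edge where a_ij * a_ji = 2 or 3), the diagram is a chain of 6 nodes with single edges (A_6). One simple-root ordering that puts it in standard form is (alpha_1, alpha_4, alpha_5, alpha_2, alpha_3, alpha_6). So the algebra is type A_6, i.e. sl(7).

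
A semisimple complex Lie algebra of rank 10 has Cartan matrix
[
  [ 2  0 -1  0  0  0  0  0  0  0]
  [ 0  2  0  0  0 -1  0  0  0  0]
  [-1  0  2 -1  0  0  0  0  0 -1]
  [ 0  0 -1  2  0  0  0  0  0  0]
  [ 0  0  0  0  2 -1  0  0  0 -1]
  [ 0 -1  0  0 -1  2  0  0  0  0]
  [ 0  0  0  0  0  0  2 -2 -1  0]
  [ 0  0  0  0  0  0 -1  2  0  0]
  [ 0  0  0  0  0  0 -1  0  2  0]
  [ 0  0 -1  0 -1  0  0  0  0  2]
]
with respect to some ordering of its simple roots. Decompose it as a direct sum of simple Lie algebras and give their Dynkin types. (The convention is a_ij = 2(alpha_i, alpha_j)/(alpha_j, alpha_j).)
The diagram associated to this matrix has two connected components: the simple roots {alpha_7, alpha_8, alpha_9} form a chain of 3 nodes with a double edge at one end; the terminal node there is the unique short simple root (B_3), and {alpha_1, alpha_2, alpha_3, alpha_4, alpha_5, alpha_6, alpha_10} form a chain of 5 nodes with a fork of two nodes at one end (D_7). A semisimple Lie algebra decomposes uniquely as the direct sum of simple ideals, one per connected component of its Dynkin diagram, so g ≅ B_3 ⊕ D_7 (dimension 21 + 91 = 112).

B3 + D7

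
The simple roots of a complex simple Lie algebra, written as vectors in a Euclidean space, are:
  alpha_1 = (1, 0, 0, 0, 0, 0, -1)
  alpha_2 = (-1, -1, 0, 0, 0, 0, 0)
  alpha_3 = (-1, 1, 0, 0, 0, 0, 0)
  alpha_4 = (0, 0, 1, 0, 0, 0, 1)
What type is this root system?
Compute the Cartan integers a_ij = 2(alpha_i, alpha_j)/(alpha_j, alpha_j); the resulting 4x4 Cartan matrix is
[[2, -1, -1, -1], [-1, 2, 0, 0], [-1, 0, 2, 0], [-1, 0, 0, 2]].
All simple roots have the same length, so the diagram is simply laced. The associated Dynkin diagram is a chain of 2 nodes with a fork of two nodes at one end (D_4), so the type is D_4 (the algebra so(8)).

D_4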